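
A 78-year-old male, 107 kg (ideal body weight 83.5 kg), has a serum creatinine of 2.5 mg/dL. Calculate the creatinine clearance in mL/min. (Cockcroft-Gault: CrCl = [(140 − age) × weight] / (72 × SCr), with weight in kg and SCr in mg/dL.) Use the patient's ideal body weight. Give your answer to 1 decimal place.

28.8 mL/min

CrCl = (140 − 78) × 83.5 / (72 × 2.5) = 5177.0 / 180.00 ≈ 28.8 mL/min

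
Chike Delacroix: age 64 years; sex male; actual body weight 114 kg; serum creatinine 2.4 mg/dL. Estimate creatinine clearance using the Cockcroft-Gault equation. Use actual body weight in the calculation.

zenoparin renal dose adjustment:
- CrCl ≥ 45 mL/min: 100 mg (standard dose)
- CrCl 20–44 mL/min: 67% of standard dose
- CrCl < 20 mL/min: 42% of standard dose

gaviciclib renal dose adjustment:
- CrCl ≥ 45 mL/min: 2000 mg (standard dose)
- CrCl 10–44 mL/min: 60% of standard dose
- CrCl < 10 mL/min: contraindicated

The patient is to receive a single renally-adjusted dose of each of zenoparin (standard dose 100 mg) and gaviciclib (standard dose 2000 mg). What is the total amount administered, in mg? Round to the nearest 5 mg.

2100 mg

CrCl = (140 − 64) × 114 / (72 × 2.4) = 8664.0 / 172.80 ≈ 50.1 mL/min
CrCl ≈ 50 mL/min.
zenoparin: ≥ 45 mL/min → 100% of 100 mg = 100 mg.
gaviciclib: ≥ 45 mL/min → 100% of 2000 mg = 2000 mg.
Total = 100 + 2000 = 2100 mg.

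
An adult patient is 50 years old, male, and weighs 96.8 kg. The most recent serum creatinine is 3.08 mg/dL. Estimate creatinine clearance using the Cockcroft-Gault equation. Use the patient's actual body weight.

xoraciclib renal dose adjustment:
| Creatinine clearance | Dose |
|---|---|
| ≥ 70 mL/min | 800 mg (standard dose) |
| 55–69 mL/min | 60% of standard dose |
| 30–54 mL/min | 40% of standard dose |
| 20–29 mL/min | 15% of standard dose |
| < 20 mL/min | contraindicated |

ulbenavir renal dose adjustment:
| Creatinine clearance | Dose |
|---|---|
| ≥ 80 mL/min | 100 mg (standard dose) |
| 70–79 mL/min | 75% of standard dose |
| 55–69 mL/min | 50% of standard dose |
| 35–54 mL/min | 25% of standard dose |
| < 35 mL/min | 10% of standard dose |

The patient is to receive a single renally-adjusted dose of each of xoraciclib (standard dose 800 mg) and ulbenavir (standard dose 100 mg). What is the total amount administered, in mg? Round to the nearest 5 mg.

345 mg

CrCl = (140 − 50) × 96.8 / (72 × 3.08) = 8712.0 / 221.76 ≈ 39.3 mL/min
CrCl ≈ 39 mL/min.
xoraciclib: 30–54 mL/min → 40% of 800 mg = 320 mg.
ulbenavir: 35–54 mL/min → 25% of 100 mg = 25 mg.
Total = 320 + 25 = 345 mg.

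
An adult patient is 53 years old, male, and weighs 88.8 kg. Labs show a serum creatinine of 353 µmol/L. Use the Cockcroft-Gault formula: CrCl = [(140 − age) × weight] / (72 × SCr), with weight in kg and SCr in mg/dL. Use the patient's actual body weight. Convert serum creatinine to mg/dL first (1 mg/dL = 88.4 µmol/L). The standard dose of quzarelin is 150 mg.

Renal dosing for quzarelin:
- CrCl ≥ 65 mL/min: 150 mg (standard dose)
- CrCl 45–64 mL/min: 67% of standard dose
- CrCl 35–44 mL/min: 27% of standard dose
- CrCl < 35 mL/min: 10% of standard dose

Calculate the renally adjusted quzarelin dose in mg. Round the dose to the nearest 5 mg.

SCr = 353 / 88.4 = 3.993 mg/dL
CrCl = (140 − 53) × 88.8 / (72 × 3.993) = 7725.6 / 287.50 ≈ 26.9 mL/min
CrCl ≈ 27 mL/min → bracket < 35 mL/min.
10% of 150 mg = 15 mg

15 mg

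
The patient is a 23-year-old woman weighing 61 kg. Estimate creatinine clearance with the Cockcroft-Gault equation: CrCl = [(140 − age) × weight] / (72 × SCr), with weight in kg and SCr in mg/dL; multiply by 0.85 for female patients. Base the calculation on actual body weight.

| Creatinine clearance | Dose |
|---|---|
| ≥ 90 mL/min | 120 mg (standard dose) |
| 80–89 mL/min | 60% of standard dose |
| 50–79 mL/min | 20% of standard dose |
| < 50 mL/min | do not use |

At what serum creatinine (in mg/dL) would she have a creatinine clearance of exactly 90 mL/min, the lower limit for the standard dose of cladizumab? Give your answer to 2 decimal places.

Standard dose requires CrCl ≥ 90 mL/min.
Set (140 − 23) × 61 × 0.85 / (72 × SCr) = 90
SCr = (140 − 23) × 61 × 0.85 / (72 × 90) = 0.936 mg/dL

0.94 mg/dL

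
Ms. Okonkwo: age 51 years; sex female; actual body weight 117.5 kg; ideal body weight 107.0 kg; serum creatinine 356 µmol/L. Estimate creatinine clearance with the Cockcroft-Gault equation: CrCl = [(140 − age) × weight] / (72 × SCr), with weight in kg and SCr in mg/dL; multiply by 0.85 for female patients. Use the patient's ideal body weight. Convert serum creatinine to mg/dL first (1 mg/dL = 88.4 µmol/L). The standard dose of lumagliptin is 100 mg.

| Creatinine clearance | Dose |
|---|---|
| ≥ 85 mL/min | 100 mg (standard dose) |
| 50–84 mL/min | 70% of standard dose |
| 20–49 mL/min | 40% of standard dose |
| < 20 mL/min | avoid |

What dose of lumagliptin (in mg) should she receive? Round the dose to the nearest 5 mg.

40 mg

SCr = 356 / 88.4 = 4.027 mg/dL
CrCl = (140 − 51) × 107 / (72 × 4.027) × 0.85 = 9523.0 / 289.94 × 0.85 ≈ 27.9 mL/min
CrCl ≈ 28 mL/min → bracket 20–49 mL/min.
40% of 100 mg = 40 mg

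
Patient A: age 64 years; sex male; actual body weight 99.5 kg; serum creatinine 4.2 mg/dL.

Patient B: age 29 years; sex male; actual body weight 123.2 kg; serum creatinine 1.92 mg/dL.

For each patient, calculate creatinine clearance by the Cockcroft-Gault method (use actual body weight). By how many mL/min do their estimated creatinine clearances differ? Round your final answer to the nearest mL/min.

Patient A: CrCl = (140 − 64) × 99.5 / (72 × 4.2) = 7562.0 / 302.40 ≈ 25.0 mL/min
Patient B: CrCl = (140 − 29) × 123.2 / (72 × 1.92) = 13675.2 / 138.24 ≈ 98.9 mL/min
|25.0 − 98.9| = 73.9 mL/min

74 mL/min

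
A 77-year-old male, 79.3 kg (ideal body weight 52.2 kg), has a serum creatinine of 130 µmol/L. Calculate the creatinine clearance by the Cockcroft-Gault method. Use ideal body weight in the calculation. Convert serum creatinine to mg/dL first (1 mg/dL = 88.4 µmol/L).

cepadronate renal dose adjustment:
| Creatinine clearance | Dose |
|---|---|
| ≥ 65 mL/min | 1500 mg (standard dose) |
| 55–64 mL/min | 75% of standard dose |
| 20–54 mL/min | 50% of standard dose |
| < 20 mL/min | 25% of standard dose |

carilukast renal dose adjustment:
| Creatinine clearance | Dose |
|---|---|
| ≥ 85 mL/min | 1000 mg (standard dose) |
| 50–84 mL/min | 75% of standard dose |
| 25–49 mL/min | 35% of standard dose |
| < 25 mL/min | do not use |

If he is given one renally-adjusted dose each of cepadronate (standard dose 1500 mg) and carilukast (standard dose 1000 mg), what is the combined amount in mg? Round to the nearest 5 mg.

1100 mg

SCr = 130 / 88.4 = 1.471 mg/dL
CrCl = (140 − 77) × 52.2 / (72 × 1.471) = 3288.6 / 105.91 ≈ 31.1 mL/min
CrCl ≈ 31 mL/min.
cepadronate: 20–54 mL/min → 50% of 1500 mg = 750 mg.
carilukast: 25–49 mL/min → 35% of 1000 mg = 350 mg.
Total = 750 + 350 = 1100 mg.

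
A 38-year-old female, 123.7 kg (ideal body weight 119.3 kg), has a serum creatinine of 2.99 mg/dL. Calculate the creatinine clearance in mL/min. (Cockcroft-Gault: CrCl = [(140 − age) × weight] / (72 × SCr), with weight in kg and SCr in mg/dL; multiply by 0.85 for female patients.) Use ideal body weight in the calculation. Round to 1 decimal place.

CrCl = (140 − 38) × 119.3 / (72 × 2.99) × 0.85 = 12168.6 / 215.28 × 0.85 ≈ 48.0 mL/min

48.0 mL/min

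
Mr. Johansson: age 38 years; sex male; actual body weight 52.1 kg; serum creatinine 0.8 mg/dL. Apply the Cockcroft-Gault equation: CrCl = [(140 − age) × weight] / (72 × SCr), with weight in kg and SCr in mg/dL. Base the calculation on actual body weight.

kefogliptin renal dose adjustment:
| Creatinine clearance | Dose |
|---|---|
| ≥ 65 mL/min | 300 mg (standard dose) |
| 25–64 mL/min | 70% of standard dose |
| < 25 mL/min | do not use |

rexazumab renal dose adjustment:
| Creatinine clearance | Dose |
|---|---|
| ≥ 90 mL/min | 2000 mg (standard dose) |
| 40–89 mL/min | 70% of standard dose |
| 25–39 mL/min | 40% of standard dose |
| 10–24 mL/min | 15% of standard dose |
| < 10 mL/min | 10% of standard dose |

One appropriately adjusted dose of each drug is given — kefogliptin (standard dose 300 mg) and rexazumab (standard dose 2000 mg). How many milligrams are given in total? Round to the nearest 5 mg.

2300 mg

CrCl = (140 − 38) × 52.1 / (72 × 0.8) = 5314.2 / 57.60 ≈ 92.3 mL/min
CrCl ≈ 92 mL/min.
kefogliptin: ≥ 65 mL/min → 100% of 300 mg = 300 mg.
rexazumab: ≥ 90 mL/min → 100% of 2000 mg = 2000 mg.
Total = 300 + 2000 = 2300 mg.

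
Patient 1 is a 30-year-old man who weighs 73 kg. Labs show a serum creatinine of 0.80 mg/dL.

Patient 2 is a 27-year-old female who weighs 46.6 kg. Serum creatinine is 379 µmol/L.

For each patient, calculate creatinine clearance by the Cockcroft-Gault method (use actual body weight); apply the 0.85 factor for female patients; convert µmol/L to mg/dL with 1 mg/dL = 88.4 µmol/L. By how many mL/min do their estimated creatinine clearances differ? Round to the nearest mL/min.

125 mL/min

Patient 1: CrCl = (140 − 30) × 73 / (72 × 0.8) = 8030.0 / 57.60 ≈ 139.4 mL/min
Patient 2: SCr = 379 / 88.4 = 4.287 mg/dL
Patient 2: CrCl = (140 − 27) × 46.6 / (72 × 4.287) × 0.85 = 5265.8 / 308.66 × 0.85 ≈ 14.5 mL/min
|139.4 − 14.5| = 124.9 mL/min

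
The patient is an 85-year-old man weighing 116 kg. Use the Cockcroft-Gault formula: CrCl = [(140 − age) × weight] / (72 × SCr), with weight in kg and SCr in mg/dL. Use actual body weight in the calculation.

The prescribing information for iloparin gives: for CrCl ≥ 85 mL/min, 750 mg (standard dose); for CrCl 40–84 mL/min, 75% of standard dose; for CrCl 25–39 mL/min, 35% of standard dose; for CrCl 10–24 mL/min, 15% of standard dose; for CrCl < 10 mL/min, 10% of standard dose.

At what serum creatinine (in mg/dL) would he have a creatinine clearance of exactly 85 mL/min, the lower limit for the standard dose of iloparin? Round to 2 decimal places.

Standard dose requires CrCl ≥ 85 mL/min.
Set (140 − 85) × 116 / (72 × SCr) = 85
SCr = (140 − 85) × 116 / (72 × 85) = 1.042 mg/dL

1.04 mg/dL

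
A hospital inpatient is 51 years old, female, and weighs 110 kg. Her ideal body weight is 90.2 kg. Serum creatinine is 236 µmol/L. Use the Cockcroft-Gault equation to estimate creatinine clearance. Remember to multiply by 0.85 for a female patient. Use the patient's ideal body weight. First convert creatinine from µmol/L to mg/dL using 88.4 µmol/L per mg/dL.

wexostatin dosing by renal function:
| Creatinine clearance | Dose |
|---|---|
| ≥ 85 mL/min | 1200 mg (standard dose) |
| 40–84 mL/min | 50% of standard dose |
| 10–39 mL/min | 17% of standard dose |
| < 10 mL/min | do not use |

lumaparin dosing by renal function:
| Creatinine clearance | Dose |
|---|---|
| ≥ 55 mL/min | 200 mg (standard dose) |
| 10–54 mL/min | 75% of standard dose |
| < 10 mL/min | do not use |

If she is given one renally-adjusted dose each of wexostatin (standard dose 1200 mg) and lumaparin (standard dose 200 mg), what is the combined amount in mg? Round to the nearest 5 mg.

355 mg

SCr = 236 / 88.4 = 2.67 mg/dL
CrCl = (140 − 51) × 90.2 / (72 × 2.67) × 0.85 = 8027.8 / 192.24 × 0.85 ≈ 35.5 mL/min
CrCl ≈ 35 mL/min.
wexostatin: 10–39 mL/min → 17% of 1200 mg = 204 mg.
lumaparin: 10–54 mL/min → 75% of 200 mg = 150 mg.
Total = 204 + 150 = 354 mg.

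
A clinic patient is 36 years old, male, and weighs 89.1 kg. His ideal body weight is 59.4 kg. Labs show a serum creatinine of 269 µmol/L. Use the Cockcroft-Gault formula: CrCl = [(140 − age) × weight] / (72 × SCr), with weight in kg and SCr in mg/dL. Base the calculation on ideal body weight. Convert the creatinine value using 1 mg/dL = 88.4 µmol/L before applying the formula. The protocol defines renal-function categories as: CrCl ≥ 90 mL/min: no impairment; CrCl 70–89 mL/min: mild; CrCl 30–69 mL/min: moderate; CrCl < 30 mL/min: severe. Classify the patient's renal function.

SCr = 269 / 88.4 = 3.043 mg/dL
CrCl = (140 − 36) × 59.4 / (72 × 3.043) = 6177.6 / 219.10 ≈ 28.2 mL/min
28 mL/min falls in the 'severe' range.

severe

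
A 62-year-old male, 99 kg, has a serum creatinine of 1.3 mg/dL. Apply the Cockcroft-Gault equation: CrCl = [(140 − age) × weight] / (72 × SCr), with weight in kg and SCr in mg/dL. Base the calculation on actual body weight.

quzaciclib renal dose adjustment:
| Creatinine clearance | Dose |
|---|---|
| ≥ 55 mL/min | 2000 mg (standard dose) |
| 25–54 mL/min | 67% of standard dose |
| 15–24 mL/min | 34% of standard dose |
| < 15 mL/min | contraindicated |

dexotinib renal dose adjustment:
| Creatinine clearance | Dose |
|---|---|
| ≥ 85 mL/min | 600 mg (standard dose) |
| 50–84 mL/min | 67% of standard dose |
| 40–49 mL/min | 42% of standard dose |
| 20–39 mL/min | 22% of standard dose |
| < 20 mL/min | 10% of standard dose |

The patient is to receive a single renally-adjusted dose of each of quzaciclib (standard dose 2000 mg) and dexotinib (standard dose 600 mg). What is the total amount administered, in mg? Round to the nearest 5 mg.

2400 mg

CrCl = (140 − 62) × 99 / (72 × 1.3) = 7722.0 / 93.60 ≈ 82.5 mL/min
CrCl ≈ 82 mL/min.
quzaciclib: ≥ 55 mL/min → 100% of 2000 mg = 2000 mg.
dexotinib: 50–84 mL/min → 67% of 600 mg = 402 mg.
Total = 2000 + 402 = 2402 mg.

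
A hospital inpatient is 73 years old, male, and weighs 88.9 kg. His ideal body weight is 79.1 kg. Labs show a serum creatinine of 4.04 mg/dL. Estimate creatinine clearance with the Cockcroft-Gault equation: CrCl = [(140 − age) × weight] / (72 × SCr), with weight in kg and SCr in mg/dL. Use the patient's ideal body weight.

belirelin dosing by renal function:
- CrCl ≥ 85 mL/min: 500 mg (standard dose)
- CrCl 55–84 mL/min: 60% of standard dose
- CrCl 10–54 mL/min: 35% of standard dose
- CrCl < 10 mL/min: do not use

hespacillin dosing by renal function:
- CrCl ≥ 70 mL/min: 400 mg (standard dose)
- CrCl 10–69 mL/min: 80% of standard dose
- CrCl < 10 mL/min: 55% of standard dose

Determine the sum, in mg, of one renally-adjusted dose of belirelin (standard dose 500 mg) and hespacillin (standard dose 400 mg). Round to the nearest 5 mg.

CrCl = (140 − 73) × 79.1 / (72 × 4.04) = 5299.7 / 290.88 ≈ 18.2 mL/min
CrCl ≈ 18 mL/min.
belirelin: 10–54 mL/min → 35% of 500 mg = 175 mg.
hespacillin: 10–69 mL/min → 80% of 400 mg = 320 mg.
Total = 175 + 320 = 495 mg.

495 mg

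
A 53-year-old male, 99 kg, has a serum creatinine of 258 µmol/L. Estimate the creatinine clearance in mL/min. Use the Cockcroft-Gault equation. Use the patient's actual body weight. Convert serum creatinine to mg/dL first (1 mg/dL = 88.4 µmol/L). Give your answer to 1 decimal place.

SCr = 258 / 88.4 = 2.919 mg/dL
CrCl = (140 − 53) × 99 / (72 × 2.919) = 8613.0 / 210.17 ≈ 41.0 mL/min

41.0 mL/min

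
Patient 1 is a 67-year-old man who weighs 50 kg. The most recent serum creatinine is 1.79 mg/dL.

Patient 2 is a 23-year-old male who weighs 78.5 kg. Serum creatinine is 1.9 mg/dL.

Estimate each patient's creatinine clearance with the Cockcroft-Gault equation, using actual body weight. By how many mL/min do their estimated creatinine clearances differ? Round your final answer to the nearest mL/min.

39 mL/min

Patient 1: CrCl = (140 − 67) × 50 / (72 × 1.79) = 3650.0 / 128.88 ≈ 28.3 mL/min
Patient 2: CrCl = (140 − 23) × 78.5 / (72 × 1.9) = 9184.5 / 136.80 ≈ 67.1 mL/min
|28.3 − 67.1| = 38.8 mL/min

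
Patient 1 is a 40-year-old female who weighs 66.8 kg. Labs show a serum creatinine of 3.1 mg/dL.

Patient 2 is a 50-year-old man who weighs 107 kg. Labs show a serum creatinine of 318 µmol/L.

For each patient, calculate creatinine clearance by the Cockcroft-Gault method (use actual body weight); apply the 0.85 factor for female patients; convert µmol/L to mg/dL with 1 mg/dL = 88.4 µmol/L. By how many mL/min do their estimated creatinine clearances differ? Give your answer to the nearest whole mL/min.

Patient 1: CrCl = (140 − 40) × 66.8 / (72 × 3.1) × 0.85 = 6680.0 / 223.20 × 0.85 ≈ 25.4 mL/min
Patient 2: SCr = 318 / 88.4 = 3.597 mg/dL
Patient 2: CrCl = (140 − 50) × 107 / (72 × 3.597) = 9630.0 / 258.98 ≈ 37.2 mL/min
|25.4 − 37.2| = 11.8 mL/min

12 mL/min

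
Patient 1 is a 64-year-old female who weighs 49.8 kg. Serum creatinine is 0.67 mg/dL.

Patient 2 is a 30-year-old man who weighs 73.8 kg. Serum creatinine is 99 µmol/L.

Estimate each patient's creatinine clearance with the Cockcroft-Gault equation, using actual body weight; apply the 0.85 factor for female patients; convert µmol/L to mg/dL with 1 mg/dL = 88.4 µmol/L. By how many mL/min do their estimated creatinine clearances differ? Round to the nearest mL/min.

34 mL/min

Patient 1: CrCl = (140 − 64) × 49.8 / (72 × 0.67) × 0.85 = 3784.8 / 48.24 × 0.85 ≈ 66.7 mL/min
Patient 2: SCr = 99 / 88.4 = 1.12 mg/dL
Patient 2: CrCl = (140 − 30) × 73.8 / (72 × 1.12) = 8118.0 / 80.64 ≈ 100.7 mL/min
|66.7 − 100.7| = 34.0 mL/min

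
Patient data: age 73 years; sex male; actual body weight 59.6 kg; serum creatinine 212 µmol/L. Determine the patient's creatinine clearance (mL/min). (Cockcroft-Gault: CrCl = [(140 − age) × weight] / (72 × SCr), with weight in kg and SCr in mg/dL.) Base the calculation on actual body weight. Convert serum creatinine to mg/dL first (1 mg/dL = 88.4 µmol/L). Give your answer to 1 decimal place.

23.1 mL/min

SCr = 212 / 88.4 = 2.398 mg/dL
CrCl = (140 − 73) × 59.6 / (72 × 2.398) = 3993.2 / 172.66 ≈ 23.1 mL/min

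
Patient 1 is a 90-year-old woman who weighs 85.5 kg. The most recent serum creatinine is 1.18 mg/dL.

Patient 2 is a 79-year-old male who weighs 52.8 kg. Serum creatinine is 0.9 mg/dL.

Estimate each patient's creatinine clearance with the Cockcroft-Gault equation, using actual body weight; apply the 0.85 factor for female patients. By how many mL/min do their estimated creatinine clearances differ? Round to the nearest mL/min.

Patient 1: CrCl = (140 − 90) × 85.5 / (72 × 1.18) × 0.85 = 4275.0 / 84.96 × 0.85 ≈ 42.8 mL/min
Patient 2: CrCl = (140 − 79) × 52.8 / (72 × 0.9) = 3220.8 / 64.80 ≈ 49.7 mL/min
|42.8 − 49.7| = 6.9 mL/min

7 mL/min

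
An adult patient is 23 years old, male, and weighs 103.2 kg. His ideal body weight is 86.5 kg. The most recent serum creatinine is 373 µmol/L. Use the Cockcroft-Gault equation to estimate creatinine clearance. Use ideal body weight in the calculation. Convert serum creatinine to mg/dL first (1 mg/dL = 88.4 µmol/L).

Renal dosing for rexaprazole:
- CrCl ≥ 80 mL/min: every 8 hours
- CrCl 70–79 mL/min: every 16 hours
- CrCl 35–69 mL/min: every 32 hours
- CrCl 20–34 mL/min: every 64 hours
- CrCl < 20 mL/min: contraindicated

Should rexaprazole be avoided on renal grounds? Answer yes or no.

SCr = 373 / 88.4 = 4.219 mg/dL
CrCl = (140 − 23) × 86.5 / (72 × 4.219) = 10120.5 / 303.77 ≈ 33.3 mL/min
CrCl ≈ 33 mL/min, which is ≥ 20 mL/min.

no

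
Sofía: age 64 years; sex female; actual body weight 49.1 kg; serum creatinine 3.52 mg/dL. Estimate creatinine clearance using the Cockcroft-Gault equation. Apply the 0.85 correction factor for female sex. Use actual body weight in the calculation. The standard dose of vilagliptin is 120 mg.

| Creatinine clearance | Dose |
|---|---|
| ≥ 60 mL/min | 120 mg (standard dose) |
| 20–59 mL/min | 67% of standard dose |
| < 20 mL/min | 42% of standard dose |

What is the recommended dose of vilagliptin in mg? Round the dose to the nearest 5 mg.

50 mg

CrCl = (140 − 64) × 49.1 / (72 × 3.52) × 0.85 = 3731.6 / 253.44 × 0.85 ≈ 12.5 mL/min
CrCl ≈ 13 mL/min → bracket < 20 mL/min.
42% of 120 mg = 50.4 mg → 50 mg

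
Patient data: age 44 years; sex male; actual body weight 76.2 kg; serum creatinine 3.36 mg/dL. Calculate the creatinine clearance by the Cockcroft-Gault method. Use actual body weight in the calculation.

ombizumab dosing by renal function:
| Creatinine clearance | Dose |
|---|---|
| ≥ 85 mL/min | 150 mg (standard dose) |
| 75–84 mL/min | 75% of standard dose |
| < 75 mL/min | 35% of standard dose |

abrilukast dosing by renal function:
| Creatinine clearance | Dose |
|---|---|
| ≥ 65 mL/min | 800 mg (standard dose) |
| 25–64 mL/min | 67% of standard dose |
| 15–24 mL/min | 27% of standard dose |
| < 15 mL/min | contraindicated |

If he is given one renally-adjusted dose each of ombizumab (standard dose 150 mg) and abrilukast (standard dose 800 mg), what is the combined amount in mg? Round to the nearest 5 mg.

590 mg

CrCl = (140 − 44) × 76.2 / (72 × 3.36) = 7315.2 / 241.92 ≈ 30.2 mL/min
CrCl ≈ 30 mL/min.
ombizumab: < 75 mL/min → 35% of 150 mg = 52.5 mg.
abrilukast: 25–64 mL/min → 67% of 800 mg = 536 mg.
Total = 52.5 + 536 = 588.5 mg.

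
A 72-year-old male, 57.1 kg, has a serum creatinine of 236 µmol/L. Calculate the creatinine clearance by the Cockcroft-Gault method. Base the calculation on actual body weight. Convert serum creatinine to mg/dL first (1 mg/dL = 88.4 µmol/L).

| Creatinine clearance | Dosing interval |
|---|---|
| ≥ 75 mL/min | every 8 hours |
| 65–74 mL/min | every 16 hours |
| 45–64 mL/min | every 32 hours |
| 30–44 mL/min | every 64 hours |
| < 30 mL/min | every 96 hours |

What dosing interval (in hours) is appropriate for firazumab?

every 96 hours

SCr = 236 / 88.4 = 2.67 mg/dL
CrCl = (140 − 72) × 57.1 / (72 × 2.67) = 3882.8 / 192.24 ≈ 20.2 mL/min
CrCl ≈ 20 mL/min → bracket < 30 mL/min → every 96 hours.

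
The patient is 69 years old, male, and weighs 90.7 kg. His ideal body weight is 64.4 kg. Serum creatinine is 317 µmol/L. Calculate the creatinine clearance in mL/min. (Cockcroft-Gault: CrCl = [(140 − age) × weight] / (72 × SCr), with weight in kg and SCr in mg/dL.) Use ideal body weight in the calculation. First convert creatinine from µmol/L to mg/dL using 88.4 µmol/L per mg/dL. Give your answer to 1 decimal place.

SCr = 317 / 88.4 = 3.586 mg/dL
CrCl = (140 − 69) × 64.4 / (72 × 3.586) = 4572.4 / 258.19 ≈ 17.7 mL/min

17.7 mL/min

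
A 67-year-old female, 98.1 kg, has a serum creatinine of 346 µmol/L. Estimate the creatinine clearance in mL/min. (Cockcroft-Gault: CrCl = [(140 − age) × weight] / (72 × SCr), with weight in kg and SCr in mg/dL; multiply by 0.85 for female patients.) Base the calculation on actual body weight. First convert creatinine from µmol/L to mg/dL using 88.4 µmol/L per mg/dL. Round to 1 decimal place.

SCr = 346 / 88.4 = 3.914 mg/dL
CrCl = (140 − 67) × 98.1 / (72 × 3.914) × 0.85 = 7161.3 / 281.81 × 0.85 ≈ 21.6 mL/min

21.6 mL/min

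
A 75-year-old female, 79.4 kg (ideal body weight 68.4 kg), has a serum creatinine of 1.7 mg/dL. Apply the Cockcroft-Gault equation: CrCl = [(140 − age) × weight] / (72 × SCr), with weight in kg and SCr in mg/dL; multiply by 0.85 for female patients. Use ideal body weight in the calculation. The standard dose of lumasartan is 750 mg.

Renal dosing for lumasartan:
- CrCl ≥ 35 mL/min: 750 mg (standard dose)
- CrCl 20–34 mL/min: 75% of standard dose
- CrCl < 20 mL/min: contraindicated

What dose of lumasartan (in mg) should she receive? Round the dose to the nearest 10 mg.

CrCl = (140 − 75) × 68.4 / (72 × 1.7) × 0.85 = 4446.0 / 122.40 × 0.85 ≈ 30.9 mL/min
CrCl ≈ 31 mL/min → bracket 20–34 mL/min.
75% of 750 mg = 562.5 mg → 560 mg

560 mg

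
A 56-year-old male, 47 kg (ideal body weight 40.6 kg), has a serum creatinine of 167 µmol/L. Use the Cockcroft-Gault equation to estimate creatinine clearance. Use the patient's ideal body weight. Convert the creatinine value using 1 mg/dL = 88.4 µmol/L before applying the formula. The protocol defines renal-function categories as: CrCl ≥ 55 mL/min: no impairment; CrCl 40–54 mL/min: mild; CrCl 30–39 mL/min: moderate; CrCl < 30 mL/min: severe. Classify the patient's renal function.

SCr = 167 / 88.4 = 1.889 mg/dL
CrCl = (140 − 56) × 40.6 / (72 × 1.889) = 3410.4 / 136.01 ≈ 25.1 mL/min
25 mL/min falls in the 'severe' range.

severe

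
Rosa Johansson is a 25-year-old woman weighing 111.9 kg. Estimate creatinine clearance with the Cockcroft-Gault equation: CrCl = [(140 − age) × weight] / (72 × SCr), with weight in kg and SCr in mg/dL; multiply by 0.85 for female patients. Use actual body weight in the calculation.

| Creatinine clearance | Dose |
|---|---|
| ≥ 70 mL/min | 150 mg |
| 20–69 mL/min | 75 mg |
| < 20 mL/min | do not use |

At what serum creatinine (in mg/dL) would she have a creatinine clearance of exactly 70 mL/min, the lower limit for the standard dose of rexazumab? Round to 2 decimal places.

Standard dose requires CrCl ≥ 70 mL/min.
Set (140 − 25) × 111.9 × 0.85 / (72 × SCr) = 70
SCr = (140 − 25) × 111.9 × 0.85 / (72 × 70) = 2.170 mg/dL

2.17 mg/dL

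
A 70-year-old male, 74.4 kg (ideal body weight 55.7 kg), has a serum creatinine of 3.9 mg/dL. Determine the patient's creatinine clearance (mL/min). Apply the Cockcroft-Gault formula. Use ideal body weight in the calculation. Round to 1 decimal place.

13.9 mL/min

CrCl = (140 − 70) × 55.7 / (72 × 3.9) = 3899.0 / 280.80 ≈ 13.9 mL/min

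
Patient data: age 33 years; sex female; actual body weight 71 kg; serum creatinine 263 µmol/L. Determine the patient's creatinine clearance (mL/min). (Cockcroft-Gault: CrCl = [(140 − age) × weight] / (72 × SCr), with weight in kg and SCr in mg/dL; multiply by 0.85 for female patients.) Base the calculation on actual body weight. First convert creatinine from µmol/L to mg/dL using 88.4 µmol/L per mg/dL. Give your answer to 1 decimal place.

SCr = 263 / 88.4 = 2.975 mg/dL
CrCl = (140 − 33) × 71 / (72 × 2.975) × 0.85 = 7597.0 / 214.20 × 0.85 ≈ 30.1 mL/min

30.1 mL/min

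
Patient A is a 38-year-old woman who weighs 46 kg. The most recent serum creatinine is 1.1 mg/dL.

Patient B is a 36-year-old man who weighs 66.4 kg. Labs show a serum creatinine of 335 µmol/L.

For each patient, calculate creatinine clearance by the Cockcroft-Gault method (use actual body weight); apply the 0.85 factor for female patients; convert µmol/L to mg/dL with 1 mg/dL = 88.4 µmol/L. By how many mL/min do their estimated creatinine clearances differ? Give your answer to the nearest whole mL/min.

25 mL/min

Patient A: CrCl = (140 − 38) × 46 / (72 × 1.1) × 0.85 = 4692.0 / 79.20 × 0.85 ≈ 50.4 mL/min
Patient B: SCr = 335 / 88.4 = 3.79 mg/dL
Patient B: CrCl = (140 − 36) × 66.4 / (72 × 3.79) = 6905.6 / 272.88 ≈ 25.3 mL/min
|50.4 − 25.3| = 25.1 mL/min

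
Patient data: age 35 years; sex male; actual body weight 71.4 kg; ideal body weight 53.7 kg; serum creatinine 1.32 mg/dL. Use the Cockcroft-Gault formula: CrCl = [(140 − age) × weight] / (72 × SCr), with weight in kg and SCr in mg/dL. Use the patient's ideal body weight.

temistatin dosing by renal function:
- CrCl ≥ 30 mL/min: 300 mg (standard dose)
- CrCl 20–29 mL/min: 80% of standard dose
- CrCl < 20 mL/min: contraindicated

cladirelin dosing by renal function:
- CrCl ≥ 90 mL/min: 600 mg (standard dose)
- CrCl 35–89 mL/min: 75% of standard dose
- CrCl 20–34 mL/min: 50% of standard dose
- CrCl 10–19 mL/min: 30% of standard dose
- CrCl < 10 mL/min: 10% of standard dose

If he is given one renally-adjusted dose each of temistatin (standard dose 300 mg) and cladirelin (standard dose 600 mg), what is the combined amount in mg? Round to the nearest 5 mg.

750 mg

CrCl = (140 − 35) × 53.7 / (72 × 1.32) = 5638.5 / 95.04 ≈ 59.3 mL/min
CrCl ≈ 59 mL/min.
temistatin: ≥ 30 mL/min → 100% of 300 mg = 300 mg.
cladirelin: 35–89 mL/min → 75% of 600 mg = 450 mg.
Total = 300 + 450 = 750 mg.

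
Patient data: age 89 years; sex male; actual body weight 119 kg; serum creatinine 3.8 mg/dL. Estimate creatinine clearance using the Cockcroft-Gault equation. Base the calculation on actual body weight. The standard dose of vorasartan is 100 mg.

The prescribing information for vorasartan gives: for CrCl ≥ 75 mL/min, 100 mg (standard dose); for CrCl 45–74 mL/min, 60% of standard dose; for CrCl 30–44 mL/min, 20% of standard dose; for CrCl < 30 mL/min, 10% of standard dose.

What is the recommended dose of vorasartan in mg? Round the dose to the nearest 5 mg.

CrCl = (140 − 89) × 119 / (72 × 3.8) = 6069.0 / 273.60 ≈ 22.2 mL/min
CrCl ≈ 22 mL/min → bracket < 30 mL/min.
10% of 100 mg = 10 mg

10 mg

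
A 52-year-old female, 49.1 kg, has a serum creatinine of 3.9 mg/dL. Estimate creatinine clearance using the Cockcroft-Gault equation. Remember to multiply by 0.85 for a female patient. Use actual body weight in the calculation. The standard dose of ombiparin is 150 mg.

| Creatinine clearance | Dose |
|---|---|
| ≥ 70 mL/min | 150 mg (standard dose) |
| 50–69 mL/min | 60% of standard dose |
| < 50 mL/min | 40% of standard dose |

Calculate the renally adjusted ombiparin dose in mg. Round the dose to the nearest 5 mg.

60 mg

CrCl = (140 − 52) × 49.1 / (72 × 3.9) × 0.85 = 4320.8 / 280.80 × 0.85 ≈ 13.1 mL/min
CrCl ≈ 13 mL/min → bracket < 50 mL/min.
40% of 150 mg = 60 mg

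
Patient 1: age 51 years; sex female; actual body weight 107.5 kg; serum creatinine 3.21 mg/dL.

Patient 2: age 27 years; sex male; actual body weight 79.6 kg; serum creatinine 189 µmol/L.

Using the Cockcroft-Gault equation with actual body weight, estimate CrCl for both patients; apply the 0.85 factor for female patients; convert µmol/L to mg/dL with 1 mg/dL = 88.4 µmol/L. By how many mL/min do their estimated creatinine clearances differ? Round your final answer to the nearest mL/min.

Patient 1: CrCl = (140 − 51) × 107.5 / (72 × 3.21) × 0.85 = 9567.5 / 231.12 × 0.85 ≈ 35.2 mL/min
Patient 2: SCr = 189 / 88.4 = 2.138 mg/dL
Patient 2: CrCl = (140 − 27) × 79.6 / (72 × 2.138) = 8994.8 / 153.94 ≈ 58.4 mL/min
|35.2 − 58.4| = 23.2 mL/min

23 mL/min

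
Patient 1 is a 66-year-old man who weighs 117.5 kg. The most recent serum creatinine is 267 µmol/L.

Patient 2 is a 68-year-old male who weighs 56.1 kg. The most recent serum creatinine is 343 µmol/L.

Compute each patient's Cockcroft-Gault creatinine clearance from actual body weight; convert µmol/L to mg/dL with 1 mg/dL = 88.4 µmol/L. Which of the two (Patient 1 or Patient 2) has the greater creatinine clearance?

Patient 1

Patient 1: SCr = 267 / 88.4 = 3.02 mg/dL
Patient 1: CrCl = (140 − 66) × 117.5 / (72 × 3.02) = 8695.0 / 217.44 ≈ 40.0 mL/min
Patient 2: SCr = 343 / 88.4 = 3.88 mg/dL
Patient 2: CrCl = (140 − 68) × 56.1 / (72 × 3.88) = 4039.2 / 279.36 ≈ 14.5 mL/min
40.0 vs 14.5 mL/min → Patient 1 is higher.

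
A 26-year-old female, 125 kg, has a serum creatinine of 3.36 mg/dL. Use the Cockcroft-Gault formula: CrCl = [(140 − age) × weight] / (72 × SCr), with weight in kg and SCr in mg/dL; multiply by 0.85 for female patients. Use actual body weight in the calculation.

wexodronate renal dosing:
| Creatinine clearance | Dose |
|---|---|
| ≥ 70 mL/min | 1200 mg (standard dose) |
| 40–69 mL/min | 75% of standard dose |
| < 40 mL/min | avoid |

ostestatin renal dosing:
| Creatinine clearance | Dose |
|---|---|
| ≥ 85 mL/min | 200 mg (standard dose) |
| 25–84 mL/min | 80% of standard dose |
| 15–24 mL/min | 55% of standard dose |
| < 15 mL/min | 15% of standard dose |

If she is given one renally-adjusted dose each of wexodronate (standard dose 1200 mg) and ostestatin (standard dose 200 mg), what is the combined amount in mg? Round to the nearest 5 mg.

CrCl = (140 − 26) × 125 / (72 × 3.36) × 0.85 = 14250.0 / 241.92 × 0.85 ≈ 50.1 mL/min
CrCl ≈ 50 mL/min.
wexodronate: 40–69 mL/min → 75% of 1200 mg = 900 mg.
ostestatin: 25–84 mL/min → 80% of 200 mg = 160 mg.
Total = 900 + 160 = 1060 mg.

1060 mg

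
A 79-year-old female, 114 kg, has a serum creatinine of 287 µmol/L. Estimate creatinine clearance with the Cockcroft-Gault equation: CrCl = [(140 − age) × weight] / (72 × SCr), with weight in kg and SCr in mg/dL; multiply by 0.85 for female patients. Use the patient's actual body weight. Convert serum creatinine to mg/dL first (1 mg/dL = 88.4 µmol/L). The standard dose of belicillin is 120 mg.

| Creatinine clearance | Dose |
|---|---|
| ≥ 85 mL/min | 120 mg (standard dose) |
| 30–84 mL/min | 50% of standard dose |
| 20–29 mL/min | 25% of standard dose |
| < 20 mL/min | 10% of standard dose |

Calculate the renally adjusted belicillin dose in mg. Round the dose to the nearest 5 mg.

30 mg

SCr = 287 / 88.4 = 3.247 mg/dL
CrCl = (140 − 79) × 114 / (72 × 3.247) × 0.85 = 6954.0 / 233.78 × 0.85 ≈ 25.3 mL/min
CrCl ≈ 25 mL/min → bracket 20–29 mL/min.
25% of 120 mg = 30 mg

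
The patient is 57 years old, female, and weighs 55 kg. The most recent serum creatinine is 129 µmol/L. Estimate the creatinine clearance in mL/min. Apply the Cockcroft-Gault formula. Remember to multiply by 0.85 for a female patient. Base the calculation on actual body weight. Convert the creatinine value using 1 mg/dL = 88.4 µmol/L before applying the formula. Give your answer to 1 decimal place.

36.9 mL/min

SCr = 129 / 88.4 = 1.459 mg/dL
CrCl = (140 − 57) × 55 / (72 × 1.459) × 0.85 = 4565.0 / 105.05 × 0.85 ≈ 36.9 mL/min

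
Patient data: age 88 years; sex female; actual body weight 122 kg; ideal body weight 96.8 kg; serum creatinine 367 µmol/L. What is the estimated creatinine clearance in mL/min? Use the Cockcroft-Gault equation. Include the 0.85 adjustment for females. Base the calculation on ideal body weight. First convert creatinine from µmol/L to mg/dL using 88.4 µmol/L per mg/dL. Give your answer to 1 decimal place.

14.3 mL/min

SCr = 367 / 88.4 = 4.152 mg/dL
CrCl = (140 − 88) × 96.8 / (72 × 4.152) × 0.85 = 5033.6 / 298.94 × 0.85 ≈ 14.3 mL/min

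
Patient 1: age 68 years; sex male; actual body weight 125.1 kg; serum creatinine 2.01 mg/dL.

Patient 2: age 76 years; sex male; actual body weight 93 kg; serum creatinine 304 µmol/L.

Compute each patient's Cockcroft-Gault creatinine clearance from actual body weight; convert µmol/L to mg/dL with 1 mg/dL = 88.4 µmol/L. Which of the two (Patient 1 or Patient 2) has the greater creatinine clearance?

Patient 1

Patient 1: CrCl = (140 − 68) × 125.1 / (72 × 2.01) = 9007.2 / 144.72 ≈ 62.2 mL/min
Patient 2: SCr = 304 / 88.4 = 3.439 mg/dL
Patient 2: CrCl = (140 − 76) × 93 / (72 × 3.439) = 5952.0 / 247.61 ≈ 24.0 mL/min
62.2 vs 24.0 mL/min → Patient 1 is higher.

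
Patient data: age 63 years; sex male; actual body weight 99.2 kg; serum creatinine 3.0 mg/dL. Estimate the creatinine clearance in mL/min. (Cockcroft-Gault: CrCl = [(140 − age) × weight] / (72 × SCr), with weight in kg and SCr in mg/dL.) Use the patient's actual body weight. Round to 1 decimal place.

35.4 mL/min

CrCl = (140 − 63) × 99.2 / (72 × 3) = 7638.4 / 216.00 ≈ 35.4 mL/min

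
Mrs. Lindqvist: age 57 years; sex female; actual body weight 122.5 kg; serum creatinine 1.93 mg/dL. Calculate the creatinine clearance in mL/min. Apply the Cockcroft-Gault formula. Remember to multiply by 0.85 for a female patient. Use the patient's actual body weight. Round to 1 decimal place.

62.2 mL/min

CrCl = (140 − 57) × 122.5 / (72 × 1.93) × 0.85 = 10167.5 / 138.96 × 0.85 ≈ 62.2 mL/min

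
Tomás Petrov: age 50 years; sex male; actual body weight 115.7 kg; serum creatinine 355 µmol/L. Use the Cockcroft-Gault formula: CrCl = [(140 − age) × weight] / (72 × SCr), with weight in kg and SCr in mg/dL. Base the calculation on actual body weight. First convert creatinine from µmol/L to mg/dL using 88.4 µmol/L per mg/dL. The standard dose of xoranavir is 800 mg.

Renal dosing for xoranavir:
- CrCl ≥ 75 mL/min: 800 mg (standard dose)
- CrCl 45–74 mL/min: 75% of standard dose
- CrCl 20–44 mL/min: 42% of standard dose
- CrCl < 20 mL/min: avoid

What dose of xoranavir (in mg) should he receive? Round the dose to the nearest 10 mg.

340 mg

SCr = 355 / 88.4 = 4.016 mg/dL
CrCl = (140 − 50) × 115.7 / (72 × 4.016) = 10413.0 / 289.15 ≈ 36.0 mL/min
CrCl ≈ 36 mL/min → bracket 20–44 mL/min.
42% of 800 mg = 336 mg → 340 mg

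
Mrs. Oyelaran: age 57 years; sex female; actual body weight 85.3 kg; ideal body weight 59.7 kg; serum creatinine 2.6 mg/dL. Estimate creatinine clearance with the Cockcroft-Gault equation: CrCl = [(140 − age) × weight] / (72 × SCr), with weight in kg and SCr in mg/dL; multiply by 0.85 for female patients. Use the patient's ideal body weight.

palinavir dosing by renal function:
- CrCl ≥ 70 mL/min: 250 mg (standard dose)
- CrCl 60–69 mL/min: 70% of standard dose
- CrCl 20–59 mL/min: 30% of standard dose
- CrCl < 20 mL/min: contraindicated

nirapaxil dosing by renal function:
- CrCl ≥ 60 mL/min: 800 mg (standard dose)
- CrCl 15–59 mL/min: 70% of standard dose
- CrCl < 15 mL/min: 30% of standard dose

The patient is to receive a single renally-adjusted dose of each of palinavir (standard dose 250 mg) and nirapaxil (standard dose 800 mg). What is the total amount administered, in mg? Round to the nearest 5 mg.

635 mg

CrCl = (140 − 57) × 59.7 / (72 × 2.6) × 0.85 = 4955.1 / 187.20 × 0.85 ≈ 22.5 mL/min
CrCl ≈ 22 mL/min.
palinavir: 20–59 mL/min → 30% of 250 mg = 75 mg.
nirapaxil: 15–59 mL/min → 70% of 800 mg = 560 mg.
Total = 75 + 560 = 635 mg.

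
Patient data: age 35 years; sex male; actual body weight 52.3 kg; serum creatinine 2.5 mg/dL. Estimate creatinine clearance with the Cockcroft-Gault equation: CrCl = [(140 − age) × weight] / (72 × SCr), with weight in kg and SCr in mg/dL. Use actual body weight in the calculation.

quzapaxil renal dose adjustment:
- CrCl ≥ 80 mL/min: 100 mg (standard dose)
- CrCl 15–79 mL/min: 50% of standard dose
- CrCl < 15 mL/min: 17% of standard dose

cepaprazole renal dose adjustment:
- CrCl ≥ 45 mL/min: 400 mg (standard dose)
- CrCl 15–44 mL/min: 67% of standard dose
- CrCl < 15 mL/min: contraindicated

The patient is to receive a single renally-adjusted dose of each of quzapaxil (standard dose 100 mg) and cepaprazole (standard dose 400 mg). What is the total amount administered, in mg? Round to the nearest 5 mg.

320 mg

CrCl = (140 − 35) × 52.3 / (72 × 2.5) = 5491.5 / 180.00 ≈ 30.5 mL/min
CrCl ≈ 31 mL/min.
quzapaxil: 15–79 mL/min → 50% of 100 mg = 50 mg.
cepaprazole: 15–44 mL/min → 67% of 400 mg = 268 mg.
Total = 50 + 268 = 318 mg.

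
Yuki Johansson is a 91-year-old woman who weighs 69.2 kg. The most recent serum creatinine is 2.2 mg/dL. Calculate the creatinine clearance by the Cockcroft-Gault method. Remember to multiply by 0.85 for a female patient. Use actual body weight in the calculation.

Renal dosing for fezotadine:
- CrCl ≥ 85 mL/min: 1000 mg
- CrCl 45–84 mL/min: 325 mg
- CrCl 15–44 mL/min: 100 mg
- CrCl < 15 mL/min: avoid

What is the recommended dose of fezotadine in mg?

100 mg

CrCl = (140 − 91) × 69.2 / (72 × 2.2) × 0.85 = 3390.8 / 158.40 × 0.85 ≈ 18.2 mL/min
CrCl ≈ 18 mL/min → bracket 15–44 mL/min.
Dose for this bracket: 100 mg.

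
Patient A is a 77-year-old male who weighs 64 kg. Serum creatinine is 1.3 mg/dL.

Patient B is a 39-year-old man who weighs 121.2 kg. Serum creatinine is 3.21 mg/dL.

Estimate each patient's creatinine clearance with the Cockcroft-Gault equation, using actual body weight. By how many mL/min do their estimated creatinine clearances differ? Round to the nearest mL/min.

Patient A: CrCl = (140 − 77) × 64 / (72 × 1.3) = 4032.0 / 93.60 ≈ 43.1 mL/min
Patient B: CrCl = (140 − 39) × 121.2 / (72 × 3.21) = 12241.2 / 231.12 ≈ 53.0 mL/min
|43.1 − 53.0| = 9.9 mL/min

10 mL/min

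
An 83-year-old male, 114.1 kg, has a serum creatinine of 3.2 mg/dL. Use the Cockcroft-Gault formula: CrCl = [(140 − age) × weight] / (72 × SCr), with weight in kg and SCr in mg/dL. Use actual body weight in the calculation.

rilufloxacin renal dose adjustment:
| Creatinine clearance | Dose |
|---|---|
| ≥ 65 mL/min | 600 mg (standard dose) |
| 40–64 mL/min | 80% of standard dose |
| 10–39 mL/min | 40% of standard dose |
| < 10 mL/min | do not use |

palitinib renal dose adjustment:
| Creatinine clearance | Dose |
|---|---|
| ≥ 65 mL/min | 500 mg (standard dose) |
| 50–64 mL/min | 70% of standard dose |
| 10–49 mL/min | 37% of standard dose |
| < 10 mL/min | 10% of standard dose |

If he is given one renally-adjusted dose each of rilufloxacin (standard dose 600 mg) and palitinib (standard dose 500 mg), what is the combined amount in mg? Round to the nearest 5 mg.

425 mg

CrCl = (140 − 83) × 114.1 / (72 × 3.2) = 6503.7 / 230.40 ≈ 28.2 mL/min
CrCl ≈ 28 mL/min.
rilufloxacin: 10–39 mL/min → 40% of 600 mg = 240 mg.
palitinib: 10–49 mL/min → 37% of 500 mg = 185 mg.
Total = 240 + 185 = 425 mg.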